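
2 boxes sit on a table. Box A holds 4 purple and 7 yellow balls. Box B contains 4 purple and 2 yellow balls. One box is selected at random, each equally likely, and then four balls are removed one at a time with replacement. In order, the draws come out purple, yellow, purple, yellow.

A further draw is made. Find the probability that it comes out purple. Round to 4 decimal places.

The likelihood of the observed sequence under each hypothesis: P(data | box A) = (4/11)(7/11)(4/11)(7/11) = 0.053548; P(data | box B) = (4/6)(2/6)(4/6)(2/6) = 0.049383.
The prior-weighted likelihoods are 1/2 · 0.053548 = 0.026774, 1/2 · 0.049383 = 0.024691; these sum to 0.051465.
The posterior is then P(box A | data) = 0.52023, P(box B | data) = 0.47977.
Averaging over the posterior, P(purple next | data) = (4/11)(0.52023) + (2/3)(0.47977) = 0.50902.

0.5090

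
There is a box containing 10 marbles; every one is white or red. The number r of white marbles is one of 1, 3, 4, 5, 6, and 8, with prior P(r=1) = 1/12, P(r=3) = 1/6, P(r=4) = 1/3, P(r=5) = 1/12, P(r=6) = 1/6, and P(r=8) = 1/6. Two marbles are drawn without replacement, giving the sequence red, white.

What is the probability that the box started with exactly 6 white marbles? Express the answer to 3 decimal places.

0.190

Compute the likelihood of the observed sequence for each case: P(data | r = 1) = (9/10)(1/9) = 1/10; P(data | r = 3) = (7/10)(3/9) = 7/30; P(data | r = 4) = (6/10)(4/9) = 4/15; P(data | r = 5) = (5/10)(5/9) = 5/18; P(data | r = 6) = (4/10)(6/9) = 4/15; P(data | r = 8) = (2/10)(8/9) = 8/45.
Weighting by the prior gives 1/12 · 1/10 = 1/120, 1/6 · 7/30 = 7/180, 1/3 · 4/15 = 4/45, 1/12 · 5/18 = 5/216, 1/6 · 4/15 = 2/45, 1/6 · 8/45 = 4/135; these sum to 7/30.
Therefore the posterior P(r = 6 | data) = (2/45) / (7/30) = 4/21.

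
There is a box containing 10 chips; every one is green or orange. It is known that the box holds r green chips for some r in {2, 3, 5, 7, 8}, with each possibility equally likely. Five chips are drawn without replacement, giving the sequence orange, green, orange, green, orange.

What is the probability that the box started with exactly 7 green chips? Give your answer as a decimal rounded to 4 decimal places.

0.0745

The likelihood of the observed sequence under each hypothesis: P(data | r = 2) = (8/10)(2/9)(7/8)(1/7)(6/6) = 0.022222; P(data | r = 3) = (7/10)(3/9)(6/8)(2/7)(5/6) = 0.041667; P(data | r = 5) = (5/10)(5/9)(4/8)(4/7)(3/6) = 0.039683; P(data | r = 7) = (3/10)(7/9)(2/8)(6/7)(1/6) = 0.0083333; P(data | r = 8) = (2/10)(8/9)(1/8)(7/7)(0/6) = 0.
Weighting by the prior gives 1/5 · 0.022222 = 0.0044444, 1/5 · 0.041667 = 0.0083333, 1/5 · 0.039683 = 0.0079365, 1/5 · 0.0083333 = 0.0016667, 1/5 · 0 = 0; summing to 0.022381.
By Bayes' rule, P(r = 7 | data) = (0.0016667) / (0.022381) = 0.074468.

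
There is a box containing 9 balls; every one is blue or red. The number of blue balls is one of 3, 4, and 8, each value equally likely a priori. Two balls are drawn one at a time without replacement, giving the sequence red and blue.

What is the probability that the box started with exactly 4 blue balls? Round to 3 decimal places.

0.435

The likelihood of the observed sequence under each hypothesis: P(data | r = 3) = (6/9)(3/8) = 1/4; P(data | r = 4) = (5/9)(4/8) = 5/18; P(data | r = 8) = (1/9)(8/8) = 1/9.
Weighting by the prior gives 1/3 · 1/4 = 1/12, 1/3 · 5/18 = 5/54, 1/3 · 1/9 = 1/27; these sum to 23/108.
So P(r = 4 | data) = (5/54) / (23/108) = 10/23.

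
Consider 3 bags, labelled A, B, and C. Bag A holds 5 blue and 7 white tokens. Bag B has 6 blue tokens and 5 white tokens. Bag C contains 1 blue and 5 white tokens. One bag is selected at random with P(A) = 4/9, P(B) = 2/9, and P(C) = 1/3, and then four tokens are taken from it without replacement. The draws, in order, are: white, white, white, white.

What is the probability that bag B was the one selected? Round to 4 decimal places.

0.0231

For each hypothesis, P(data | H) works out to: P(data | bag A) = (7/12)(6/11)(5/10)(4/9) = 7/99; P(data | bag B) = (5/11)(4/10)(3/9)(2/8) = 1/66; P(data | bag C) = (5/6)(4/5)(3/4)(2/3) = 1/3.
Multiplying each by its prior: 4/9 · 7/99 = 28/891, 2/9 · 1/66 = 1/297, 1/3 · 1/3 = 1/9; with total 130/891.
So P(bag B | data) = (1/297) / (130/891) = 3/130.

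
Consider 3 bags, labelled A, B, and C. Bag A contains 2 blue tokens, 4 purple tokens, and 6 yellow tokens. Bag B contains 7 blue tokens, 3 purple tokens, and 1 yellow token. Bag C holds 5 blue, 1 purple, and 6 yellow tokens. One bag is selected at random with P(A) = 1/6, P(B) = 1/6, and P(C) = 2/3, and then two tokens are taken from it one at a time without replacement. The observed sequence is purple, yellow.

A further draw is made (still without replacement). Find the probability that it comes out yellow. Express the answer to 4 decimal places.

0.4651

The likelihood of the observed sequence under each hypothesis: P(data | bag A) = (4/12)(6/11) = 2/11; P(data | bag B) = (3/11)(1/10) = 3/110; P(data | bag C) = (1/12)(6/11) = 1/22.
The prior-weighted likelihoods are 1/6 · 2/11 = 1/33, 1/6 · 3/110 = 1/220, 2/3 · 1/22 = 1/33; these sum to 43/660.
The posterior is then P(bag A | data) = 20/43, P(bag B | data) = 3/43, P(bag C | data) = 20/43.
So P(yellow next | data) = Σ P(yellow next | H) P(H | data) = (1/2)(20/43) + (0)(3/43) + (1/2)(20/43) = 20/43.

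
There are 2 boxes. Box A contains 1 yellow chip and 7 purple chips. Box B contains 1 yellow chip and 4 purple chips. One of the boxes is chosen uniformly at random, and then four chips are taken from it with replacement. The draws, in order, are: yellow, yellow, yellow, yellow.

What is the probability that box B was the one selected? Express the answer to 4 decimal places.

Compute the likelihood of the observed sequence for each case: P(data | box A) = (1/8)(1/8)(1/8)(1/8) = 0.00024414; P(data | box B) = (1/5)(1/5)(1/5)(1/5) = 0.0016.
Weighting by the prior gives 1/2 · 0.00024414 = 0.00012207, 1/2 · 0.0016 = 0.0008; these sum to 0.00092207.
So P(box B | data) = (0.0008) / (0.00092207) = 0.86761.

0.8676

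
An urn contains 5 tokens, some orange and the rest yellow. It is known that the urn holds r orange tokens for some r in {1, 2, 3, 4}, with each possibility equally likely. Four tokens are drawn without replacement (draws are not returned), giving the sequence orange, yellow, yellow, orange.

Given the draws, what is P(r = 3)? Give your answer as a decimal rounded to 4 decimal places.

Under each hypothesis, the probability of the observed sequence is: P(data | r = 1) = (1/5)(4/4)(3/3)(0/2) = 0; P(data | r = 2) = (2/5)(3/4)(2/3)(1/2) = 1/10; P(data | r = 3) = (3/5)(2/4)(1/3)(2/2) = 1/10; P(data | r = 4) = (4/5)(1/4)(0/3) = 0.
The prior-weighted likelihoods are 1/4 · 0 = 0, 1/4 · 1/10 = 1/40, 1/4 · 1/10 = 1/40, 1/4 · 0 = 0; with total 1/20.
Hence P(r = 3 | data) = (1/40) / (1/20) = 1/2.

0.5000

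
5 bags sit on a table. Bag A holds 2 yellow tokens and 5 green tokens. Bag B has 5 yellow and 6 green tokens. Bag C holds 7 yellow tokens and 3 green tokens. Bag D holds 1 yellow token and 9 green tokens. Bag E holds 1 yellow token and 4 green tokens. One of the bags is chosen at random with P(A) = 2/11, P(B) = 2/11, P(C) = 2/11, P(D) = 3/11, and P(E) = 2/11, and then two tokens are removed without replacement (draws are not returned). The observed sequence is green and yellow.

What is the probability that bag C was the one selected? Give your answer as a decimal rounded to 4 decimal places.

The likelihood of the observed sequence under each hypothesis: P(data | bag A) = (5/7)(2/6) = 0.2381; P(data | bag B) = (6/11)(5/10) = 0.27273; P(data | bag C) = (3/10)(7/9) = 0.23333; P(data | bag D) = (9/10)(1/9) = 0.1; P(data | bag E) = (4/5)(1/4) = 0.2.
The prior-weighted likelihoods are 2/11 · 0.2381 = 0.04329, 2/11 · 0.27273 = 0.049587, 2/11 · 0.23333 = 0.042424, 3/11 · 0.1 = 0.027273, 2/11 · 0.2 = 0.036364; with total 0.19894.
By Bayes' rule, P(bag C | data) = (0.042424) / (0.19894) = 0.21325.

0.2133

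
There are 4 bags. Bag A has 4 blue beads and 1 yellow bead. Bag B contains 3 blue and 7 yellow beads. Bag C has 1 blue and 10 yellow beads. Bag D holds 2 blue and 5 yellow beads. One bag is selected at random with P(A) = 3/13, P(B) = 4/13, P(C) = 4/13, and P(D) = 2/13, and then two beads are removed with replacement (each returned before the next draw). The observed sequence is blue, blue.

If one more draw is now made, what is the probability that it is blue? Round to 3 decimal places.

0.684

For each hypothesis, P(data | H) works out to: P(data | bag A) = (4/5)(4/5) = 0.64; P(data | bag B) = (3/10)(3/10) = 0.09; P(data | bag C) = (1/11)(1/11) = 0.0082645; P(data | bag D) = (2/7)(2/7) = 0.081633.
Weighting by the prior gives 3/13 · 0.64 = 0.14769, 4/13 · 0.09 = 0.027692, 4/13 · 0.0082645 = 0.0025429, 2/13 · 0.081633 = 0.012559; with total 0.19049.
The posterior is then P(bag A | data) = 0.77534, P(bag B | data) = 0.14538, P(bag C | data) = 0.01335, P(bag D | data) = 0.065931.
So P(blue next | data) = Σ P(blue next | H) P(H | data) = (4/5)(0.77534) + (3/10)(0.14538) + (1/11)(0.01335) + (2/7)(0.065931) = 0.68394.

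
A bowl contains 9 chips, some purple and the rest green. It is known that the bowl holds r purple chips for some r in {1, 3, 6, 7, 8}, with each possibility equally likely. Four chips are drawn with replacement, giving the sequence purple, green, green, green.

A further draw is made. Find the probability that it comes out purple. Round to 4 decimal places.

Under each hypothesis, the probability of the observed sequence is: P(data | r = 1) = (1/9)(8/9)(8/9)(8/9) = 0.078037; P(data | r = 3) = (3/9)(6/9)(6/9)(6/9) = 0.098765; P(data | r = 6) = (6/9)(3/9)(3/9)(3/9) = 0.024691; P(data | r = 7) = (7/9)(2/9)(2/9)(2/9) = 0.0085353; P(data | r = 8) = (8/9)(1/9)(1/9)(1/9) = 0.0012193.
Multiplying each by its prior: 1/5 · 0.078037 = 0.015607, 1/5 · 0.098765 = 0.019753, 1/5 · 0.024691 = 0.0049383, 1/5 · 0.0085353 = 0.0017071, 1/5 · 0.0012193 = 0.00024387; with total 0.04225.
Normalising, the posterior is P(r = 1 | data) = 0.36941, P(r = 3 | data) = 0.46753, P(r = 6 | data) = 0.11688, P(r = 7 | data) = 0.040404, P(r = 8 | data) = 0.005772.
The predictive probability is P(purple next | data) = (1/9)(0.36941) + (1/3)(0.46753) + (2/3)(0.11688) + (7/9)(0.040404) + (8/9)(0.005772) = 0.31137.

0.3114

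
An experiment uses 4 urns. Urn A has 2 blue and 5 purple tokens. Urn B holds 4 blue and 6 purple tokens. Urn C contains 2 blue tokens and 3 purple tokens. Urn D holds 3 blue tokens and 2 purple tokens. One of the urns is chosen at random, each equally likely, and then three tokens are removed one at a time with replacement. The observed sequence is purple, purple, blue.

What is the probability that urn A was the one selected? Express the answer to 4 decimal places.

0.2752

Under each hypothesis, the probability of the observed sequence is: P(data | urn A) = (5/7)(5/7)(2/7) = 0.14577; P(data | urn B) = (6/10)(6/10)(4/10) = 0.144; P(data | urn C) = (3/5)(3/5)(2/5) = 0.144; P(data | urn D) = (2/5)(2/5)(3/5) = 0.096.
Multiplying each by its prior: 1/4 · 0.14577 = 0.036443, 1/4 · 0.144 = 0.036, 1/4 · 0.144 = 0.036, 1/4 · 0.096 = 0.024; these sum to 0.13244.
So P(urn A | data) = (0.036443) / (0.13244) = 0.27516.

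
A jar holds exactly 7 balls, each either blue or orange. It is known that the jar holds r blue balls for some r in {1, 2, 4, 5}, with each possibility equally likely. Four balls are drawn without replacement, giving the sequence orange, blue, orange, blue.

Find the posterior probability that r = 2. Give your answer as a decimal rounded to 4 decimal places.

0.2632

The likelihood of the observed sequence under each hypothesis: P(data | r = 1) = (6/7)(1/6)(5/5)(0/4) = 0; P(data | r = 2) = (5/7)(2/6)(4/5)(1/4) = 1/21; P(data | r = 4) = (3/7)(4/6)(2/5)(3/4) = 3/35; P(data | r = 5) = (2/7)(5/6)(1/5)(4/4) = 1/21.
Multiplying each by its prior: 1/4 · 0 = 0, 1/4 · 1/21 = 1/84, 1/4 · 3/35 = 3/140, 1/4 · 1/21 = 1/84; summing to 19/420.
Hence P(r = 2 | data) = (1/84) / (19/420) = 5/19.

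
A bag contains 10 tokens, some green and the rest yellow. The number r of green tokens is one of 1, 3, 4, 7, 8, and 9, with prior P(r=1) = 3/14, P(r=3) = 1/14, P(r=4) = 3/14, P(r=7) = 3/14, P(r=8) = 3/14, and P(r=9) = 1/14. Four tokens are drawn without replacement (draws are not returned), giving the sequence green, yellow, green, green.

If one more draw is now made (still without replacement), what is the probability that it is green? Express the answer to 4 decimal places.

Under each hypothesis, the probability of the observed sequence is: P(data | r = 1) = (1/10)(9/9)(0/8) = 0; P(data | r = 3) = (3/10)(7/9)(2/8)(1/7) = 0.0083333; P(data | r = 4) = (4/10)(6/9)(3/8)(2/7) = 0.028571; P(data | r = 7) = (7/10)(3/9)(6/8)(5/7) = 0.125; P(data | r = 8) = (8/10)(2/9)(7/8)(6/7) = 0.13333; P(data | r = 9) = (9/10)(1/9)(8/8)(7/7) = 0.1.
Multiplying each by its prior: 3/14 · 0 = 0, 1/14 · 0.0083333 = 0.00059524, 3/14 · 0.028571 = 0.0061224, 3/14 · 0.125 = 0.026786, 3/14 · 0.13333 = 0.028571, 1/14 · 0.1 = 0.0071429; these sum to 0.069218.
The posterior is then P(r = 1 | data) = 0, P(r = 3 | data) = 0.0085995, P(r = 4 | data) = 0.088452, P(r = 7 | data) = 0.38698, P(r = 8 | data) = 0.41278, P(r = 9 | data) = 0.10319.
So P(green next | data) = Σ P(green next | H) P(H | data) = (0)(0.0085995) + (1/6)(0.088452) + (2/3)(0.38698) + (5/6)(0.41278) + (1)(0.10319) = 0.7199.

0.7199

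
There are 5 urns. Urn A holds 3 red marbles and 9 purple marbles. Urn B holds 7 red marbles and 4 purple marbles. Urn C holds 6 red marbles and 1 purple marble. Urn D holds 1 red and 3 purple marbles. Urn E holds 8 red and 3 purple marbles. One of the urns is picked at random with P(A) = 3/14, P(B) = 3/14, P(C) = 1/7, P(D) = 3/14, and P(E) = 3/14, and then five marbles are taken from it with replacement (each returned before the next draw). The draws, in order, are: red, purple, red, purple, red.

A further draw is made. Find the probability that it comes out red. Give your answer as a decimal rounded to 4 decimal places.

0.6105

Under each hypothesis, the probability of the observed sequence is: P(data | urn A) = (3/12)(9/12)(3/12)(9/12)(3/12) = 0.0087891; P(data | urn B) = (7/11)(4/11)(7/11)(4/11)(7/11) = 0.034076; P(data | urn C) = (6/7)(1/7)(6/7)(1/7)(6/7) = 0.012852; P(data | urn D) = (1/4)(3/4)(1/4)(3/4)(1/4) = 0.0087891; P(data | urn E) = (8/11)(3/11)(8/11)(3/11)(8/11) = 0.028612.
Weighting by the prior gives 3/14 · 0.0087891 = 0.0018834, 3/14 · 0.034076 = 0.007302, 1/7 · 0.012852 = 0.001836, 3/14 · 0.0087891 = 0.0018834, 3/14 · 0.028612 = 0.0061312; these sum to 0.019036.
Dividing through by the total gives posterior P(urn A | data) = 0.098938, P(urn B | data) = 0.38359, P(urn C | data) = 0.096448, P(urn D | data) = 0.098938, P(urn E | data) = 0.32208.
Averaging over the posterior, P(red next | data) = (1/4)(0.098938) + (7/11)(0.38359) + (6/7)(0.096448) + (1/4)(0.098938) + (8/11)(0.32208) = 0.61049.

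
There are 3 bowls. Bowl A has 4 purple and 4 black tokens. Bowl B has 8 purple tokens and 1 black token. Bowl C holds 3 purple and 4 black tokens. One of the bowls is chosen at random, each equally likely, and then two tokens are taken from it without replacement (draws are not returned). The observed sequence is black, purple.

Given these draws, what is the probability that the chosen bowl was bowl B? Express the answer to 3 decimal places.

Under each hypothesis, the probability of the observed sequence is: P(data | bowl A) = (4/8)(4/7) = 2/7; P(data | bowl B) = (1/9)(8/8) = 1/9; P(data | bowl C) = (4/7)(3/6) = 2/7.
Weighting by the prior gives 1/3 · 2/7 = 2/21, 1/3 · 1/9 = 1/27, 1/3 · 2/7 = 2/21; with total 43/189.
By Bayes' rule, P(bowl B | data) = (1/27) / (43/189) = 7/43.

0.163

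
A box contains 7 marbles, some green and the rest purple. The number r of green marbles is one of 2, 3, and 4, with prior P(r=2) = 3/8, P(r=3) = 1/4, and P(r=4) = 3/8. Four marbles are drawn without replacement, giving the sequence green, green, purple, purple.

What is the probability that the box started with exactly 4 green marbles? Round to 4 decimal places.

Under each hypothesis, the probability of the observed sequence is: P(data | r = 2) = (2/7)(1/6)(5/5)(4/4) = 1/21; P(data | r = 3) = (3/7)(2/6)(4/5)(3/4) = 3/35; P(data | r = 4) = (4/7)(3/6)(3/5)(2/4) = 3/35.
The prior-weighted likelihoods are 3/8 · 1/21 = 1/56, 1/4 · 3/35 = 3/140, 3/8 · 3/35 = 9/280; these sum to 1/14.
Therefore the posterior P(r = 4 | data) = (9/280) / (1/14) = 9/20.

0.4500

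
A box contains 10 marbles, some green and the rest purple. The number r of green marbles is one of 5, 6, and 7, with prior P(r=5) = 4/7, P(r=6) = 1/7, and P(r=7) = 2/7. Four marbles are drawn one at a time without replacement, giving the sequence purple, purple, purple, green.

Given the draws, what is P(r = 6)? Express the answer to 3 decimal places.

The likelihood of the observed sequence under each hypothesis: P(data | r = 5) = (5/10)(4/9)(3/8)(5/7) = 5/84; P(data | r = 6) = (4/10)(3/9)(2/8)(6/7) = 1/35; P(data | r = 7) = (3/10)(2/9)(1/8)(7/7) = 1/120.
Weighting by the prior gives 4/7 · 5/84 = 5/147, 1/7 · 1/35 = 1/245, 2/7 · 1/120 = 1/420; summing to 17/420.
Therefore the posterior P(r = 6 | data) = (1/245) / (17/420) = 12/119.

0.101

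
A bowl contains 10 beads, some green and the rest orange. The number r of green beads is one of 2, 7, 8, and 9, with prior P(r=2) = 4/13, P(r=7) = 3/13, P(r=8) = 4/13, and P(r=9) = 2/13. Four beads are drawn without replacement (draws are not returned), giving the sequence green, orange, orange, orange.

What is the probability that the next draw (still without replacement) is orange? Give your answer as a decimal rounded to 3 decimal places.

0.796

For each hypothesis, P(data | H) works out to: P(data | r = 2) = (2/10)(8/9)(7/8)(6/7) = 0.13333; P(data | r = 7) = (7/10)(3/9)(2/8)(1/7) = 0.0083333; P(data | r = 8) = (8/10)(2/9)(1/8)(0/7) = 0; P(data | r = 9) = (9/10)(1/9)(0/8) = 0.
Weighting by the prior gives 4/13 · 0.13333 = 0.041026, 3/13 · 0.0083333 = 0.0019231, 4/13 · 0 = 0, 2/13 · 0 = 0; these sum to 0.042949.
Normalising, the posterior is P(r = 2 | data) = 0.95522, P(r = 7 | data) = 0.044776, P(r = 8 | data) = 0, P(r = 9 | data) = 0.
The predictive probability is P(orange next | data) = (5/6)(0.95522) + (0)(0.044776) = 0.79602.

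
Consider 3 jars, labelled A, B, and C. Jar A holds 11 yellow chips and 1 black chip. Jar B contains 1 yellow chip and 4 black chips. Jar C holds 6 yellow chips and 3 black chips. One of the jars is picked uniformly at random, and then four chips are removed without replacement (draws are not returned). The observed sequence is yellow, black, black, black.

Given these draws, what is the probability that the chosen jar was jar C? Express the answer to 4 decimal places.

0.0562

The likelihood of the observed sequence under each hypothesis: P(data | jar A) = (11/12)(1/11)(0/10) = 0; P(data | jar B) = (1/5)(4/4)(3/3)(2/2) = 0.2; P(data | jar C) = (6/9)(3/8)(2/7)(1/6) = 0.011905.
Multiplying each by its prior: 1/3 · 0 = 0, 1/3 · 0.2 = 0.066667, 1/3 · 0.011905 = 0.0039683; summing to 0.070635.
Therefore the posterior P(jar C | data) = (0.0039683) / (0.070635) = 0.05618.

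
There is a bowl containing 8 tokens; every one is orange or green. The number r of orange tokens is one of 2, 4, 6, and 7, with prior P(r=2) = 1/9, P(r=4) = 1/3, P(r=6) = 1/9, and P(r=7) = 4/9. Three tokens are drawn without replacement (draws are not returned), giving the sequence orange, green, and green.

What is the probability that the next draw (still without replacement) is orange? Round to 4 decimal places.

The likelihood of the observed sequence under each hypothesis: P(data | r = 2) = (2/8)(6/7)(5/6) = 5/28; P(data | r = 4) = (4/8)(4/7)(3/6) = 1/7; P(data | r = 6) = (6/8)(2/7)(1/6) = 1/28; P(data | r = 7) = (7/8)(1/7)(0/6) = 0.
The prior-weighted likelihoods are 1/9 · 5/28 = 5/252, 1/3 · 1/7 = 1/21, 1/9 · 1/28 = 1/252, 4/9 · 0 = 0; with total 1/14.
Normalising, the posterior is P(r = 2 | data) = 5/18, P(r = 4 | data) = 2/3, P(r = 6 | data) = 1/18, P(r = 7 | data) = 0.
The predictive probability is P(orange next | data) = (1/5)(5/18) + (3/5)(2/3) + (1)(1/18) = 23/45.

0.5111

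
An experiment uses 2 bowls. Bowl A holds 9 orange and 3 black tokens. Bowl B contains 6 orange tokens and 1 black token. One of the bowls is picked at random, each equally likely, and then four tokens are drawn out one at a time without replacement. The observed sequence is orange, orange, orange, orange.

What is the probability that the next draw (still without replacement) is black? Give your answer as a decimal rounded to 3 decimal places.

0.349

For each hypothesis, P(data | H) works out to: P(data | bowl A) = (9/12)(8/11)(7/10)(6/9) = 14/55; P(data | bowl B) = (6/7)(5/6)(4/5)(3/4) = 3/7.
The prior-weighted likelihoods are 1/2 · 14/55 = 7/55, 1/2 · 3/7 = 3/14; these sum to 263/770.
Dividing through by the total gives posterior P(bowl A | data) = 0.37262, P(bowl B | data) = 0.62738.
So P(black next | data) = Σ P(black next | H) P(H | data) = (3/8)(0.37262) + (1/3)(0.62738) = 0.34886.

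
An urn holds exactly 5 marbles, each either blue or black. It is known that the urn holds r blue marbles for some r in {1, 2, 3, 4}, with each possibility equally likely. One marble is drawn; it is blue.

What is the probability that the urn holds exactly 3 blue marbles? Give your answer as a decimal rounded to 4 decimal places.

0.3000

Under each hypothesis, the probability of this draw is: P(data | r = 1) = (1/5) = 1/5; P(data | r = 2) = (2/5) = 2/5; P(data | r = 3) = (3/5) = 3/5; P(data | r = 4) = (4/5) = 4/5.
Multiplying each by its prior: 1/4 · 1/5 = 1/20, 1/4 · 2/5 = 1/10, 1/4 · 3/5 = 3/20, 1/4 · 4/5 = 1/5; with total 1/2.
Therefore the posterior P(r = 3 | data) = (3/20) / (1/2) = 3/10.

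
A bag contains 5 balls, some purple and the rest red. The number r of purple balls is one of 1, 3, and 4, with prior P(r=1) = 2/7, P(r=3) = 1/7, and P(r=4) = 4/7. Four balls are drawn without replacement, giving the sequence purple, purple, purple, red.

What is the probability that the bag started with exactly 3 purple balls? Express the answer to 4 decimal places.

0.1111

The likelihood of the observed sequence under each hypothesis: P(data | r = 1) = (1/5)(0/4) = 0; P(data | r = 3) = (3/5)(2/4)(1/3)(2/2) = 1/10; P(data | r = 4) = (4/5)(3/4)(2/3)(1/2) = 1/5.
Multiplying each by its prior: 2/7 · 0 = 0, 1/7 · 1/10 = 1/70, 4/7 · 1/5 = 4/35; with total 9/70.
So P(r = 3 | data) = (1/70) / (9/70) = 1/9.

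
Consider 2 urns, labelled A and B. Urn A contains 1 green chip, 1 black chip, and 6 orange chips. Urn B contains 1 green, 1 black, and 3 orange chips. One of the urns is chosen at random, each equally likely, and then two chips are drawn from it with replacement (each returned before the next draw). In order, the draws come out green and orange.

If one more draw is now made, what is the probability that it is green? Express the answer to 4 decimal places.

Compute the likelihood of the observed sequence for each case: P(data | urn A) = (1/8)(6/8) = 0.09375; P(data | urn B) = (1/5)(3/5) = 0.12.
Weighting by the prior gives 1/2 · 0.09375 = 0.046875, 1/2 · 0.12 = 0.06; these sum to 0.10687.
The posterior is then P(urn A | data) = 0.4386, P(urn B | data) = 0.5614.
Averaging over the posterior, P(green next | data) = (1/8)(0.4386) + (1/5)(0.5614) = 0.16711.

0.1671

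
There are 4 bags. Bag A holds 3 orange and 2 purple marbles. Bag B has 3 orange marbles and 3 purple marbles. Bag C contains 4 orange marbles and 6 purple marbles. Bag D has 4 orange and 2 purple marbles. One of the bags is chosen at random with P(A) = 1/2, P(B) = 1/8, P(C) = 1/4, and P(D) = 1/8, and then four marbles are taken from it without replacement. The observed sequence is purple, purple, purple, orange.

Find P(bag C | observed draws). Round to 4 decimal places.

Compute the likelihood of the observed sequence for each case: P(data | bag A) = (2/5)(1/4)(0/3) = 0; P(data | bag B) = (3/6)(2/5)(1/4)(3/3) = 0.05; P(data | bag C) = (6/10)(5/9)(4/8)(4/7) = 0.095238; P(data | bag D) = (2/6)(1/5)(0/4) = 0.
Weighting by the prior gives 1/2 · 0 = 0, 1/8 · 0.05 = 0.00625, 1/4 · 0.095238 = 0.02381, 1/8 · 0 = 0; with total 0.03006.
Therefore the posterior P(bag C | data) = (0.02381) / (0.03006) = 0.79208.

0.7921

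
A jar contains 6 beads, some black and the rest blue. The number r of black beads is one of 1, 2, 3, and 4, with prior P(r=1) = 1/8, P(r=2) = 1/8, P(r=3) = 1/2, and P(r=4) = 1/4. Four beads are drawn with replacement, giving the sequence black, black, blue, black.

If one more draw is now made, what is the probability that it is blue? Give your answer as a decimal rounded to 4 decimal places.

0.4422

For each hypothesis, P(data | H) works out to: P(data | r = 1) = (1/6)(1/6)(5/6)(1/6) = 0.003858; P(data | r = 2) = (2/6)(2/6)(4/6)(2/6) = 0.024691; P(data | r = 3) = (3/6)(3/6)(3/6)(3/6) = 0.0625; P(data | r = 4) = (4/6)(4/6)(2/6)(4/6) = 0.098765.
The prior-weighted likelihoods are 1/8 · 0.003858 = 0.00048225, 1/8 · 0.024691 = 0.0030864, 1/2 · 0.0625 = 0.03125, 1/4 · 0.098765 = 0.024691; summing to 0.05951.
The posterior is then P(r = 1 | data) = 0.0081037, P(r = 2 | data) = 0.051864, P(r = 3 | data) = 0.52512, P(r = 4 | data) = 0.41491.
So P(blue next | data) = Σ P(blue next | H) P(H | data) = (5/6)(0.0081037) + (2/3)(0.051864) + (1/2)(0.52512) + (1/3)(0.41491) = 0.44219.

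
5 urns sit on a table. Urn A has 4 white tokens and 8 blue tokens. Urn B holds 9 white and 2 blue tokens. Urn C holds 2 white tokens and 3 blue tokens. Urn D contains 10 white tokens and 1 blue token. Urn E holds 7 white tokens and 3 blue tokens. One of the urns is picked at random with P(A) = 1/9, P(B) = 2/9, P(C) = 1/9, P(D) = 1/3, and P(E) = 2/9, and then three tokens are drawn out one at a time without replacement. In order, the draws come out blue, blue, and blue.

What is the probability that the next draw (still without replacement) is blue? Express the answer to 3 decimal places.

Under each hypothesis, the probability of the observed sequence is: P(data | urn A) = (8/12)(7/11)(6/10) = 0.25455; P(data | urn B) = (2/11)(1/10)(0/9) = 0; P(data | urn C) = (3/5)(2/4)(1/3) = 0.1; P(data | urn D) = (1/11)(0/10) = 0; P(data | urn E) = (3/10)(2/9)(1/8) = 0.0083333.
Weighting by the prior gives 1/9 · 0.25455 = 0.028283, 2/9 · 0 = 0, 1/9 · 0.1 = 0.011111, 1/3 · 0 = 0, 2/9 · 0.0083333 = 0.0018519; summing to 0.041246.
Dividing through by the total gives posterior P(urn A | data) = 0.68571, P(urn B | data) = 0, P(urn C | data) = 0.26939, P(urn D | data) = 0, P(urn E | data) = 0.044898.
So P(blue next | data) = Σ P(blue next | H) P(H | data) = (5/9)(0.68571) + (0)(0.26939) + (0)(0.044898) = 0.38095.

0.381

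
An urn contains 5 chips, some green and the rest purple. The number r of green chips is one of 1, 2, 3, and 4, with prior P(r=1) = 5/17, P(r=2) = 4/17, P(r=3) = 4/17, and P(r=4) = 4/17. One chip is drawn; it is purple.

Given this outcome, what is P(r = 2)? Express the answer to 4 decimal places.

0.2727

Under each hypothesis, the probability of this draw is: P(data | r = 1) = (4/5) = 4/5; P(data | r = 2) = (3/5) = 3/5; P(data | r = 3) = (2/5) = 2/5; P(data | r = 4) = (1/5) = 1/5.
Weighting by the prior gives 5/17 · 4/5 = 4/17, 4/17 · 3/5 = 12/85, 4/17 · 2/5 = 8/85, 4/17 · 1/5 = 4/85; summing to 44/85.
So P(r = 2 | data) = (12/85) / (44/85) = 3/11.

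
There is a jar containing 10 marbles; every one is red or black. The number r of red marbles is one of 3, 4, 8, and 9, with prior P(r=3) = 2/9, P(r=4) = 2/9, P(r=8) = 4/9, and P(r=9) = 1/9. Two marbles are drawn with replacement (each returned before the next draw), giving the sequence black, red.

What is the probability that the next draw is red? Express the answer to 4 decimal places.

Under each hypothesis, the probability of the observed sequence is: P(data | r = 3) = (7/10)(3/10) = 21/100; P(data | r = 4) = (6/10)(4/10) = 6/25; P(data | r = 8) = (2/10)(8/10) = 4/25; P(data | r = 9) = (1/10)(9/10) = 9/100.
Multiplying each by its prior: 2/9 · 21/100 = 7/150, 2/9 · 6/25 = 4/75, 4/9 · 4/25 = 16/225, 1/9 · 9/100 = 1/100; these sum to 163/900.
The posterior is then P(r = 3 | data) = 0.25767, P(r = 4 | data) = 0.29448, P(r = 8 | data) = 0.39264, P(r = 9 | data) = 0.055215.
The predictive probability is P(red next | data) = (3/10)(0.25767) + (2/5)(0.29448) + (4/5)(0.39264) + (9/10)(0.055215) = 0.5589.

0.5589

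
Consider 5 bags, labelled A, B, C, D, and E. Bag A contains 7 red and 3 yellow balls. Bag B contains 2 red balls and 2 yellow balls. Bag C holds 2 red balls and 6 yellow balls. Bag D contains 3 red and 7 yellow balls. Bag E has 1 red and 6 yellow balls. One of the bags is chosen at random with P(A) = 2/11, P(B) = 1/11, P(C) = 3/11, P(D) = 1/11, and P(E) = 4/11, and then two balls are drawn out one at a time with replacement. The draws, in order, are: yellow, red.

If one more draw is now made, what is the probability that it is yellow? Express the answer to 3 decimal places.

For each hypothesis, P(data | H) works out to: P(data | bag A) = (3/10)(7/10) = 0.21; P(data | bag B) = (2/4)(2/4) = 0.25; P(data | bag C) = (6/8)(2/8) = 0.1875; P(data | bag D) = (7/10)(3/10) = 0.21; P(data | bag E) = (6/7)(1/7) = 0.12245.
Weighting by the prior gives 2/11 · 0.21 = 0.038182, 1/11 · 0.25 = 0.022727, 3/11 · 0.1875 = 0.051136, 1/11 · 0.21 = 0.019091, 4/11 · 0.12245 = 0.044527; summing to 0.17566.
Normalising, the posterior is P(bag A | data) = 0.21736, P(bag B | data) = 0.12938, P(bag C | data) = 0.2911, P(bag D | data) = 0.10868, P(bag E | data) = 0.25348.
Averaging over the posterior, P(yellow next | data) = (3/10)(0.21736) + (1/2)(0.12938) + (3/4)(0.2911) + (7/10)(0.10868) + (6/7)(0.25348) = 0.64157.

0.642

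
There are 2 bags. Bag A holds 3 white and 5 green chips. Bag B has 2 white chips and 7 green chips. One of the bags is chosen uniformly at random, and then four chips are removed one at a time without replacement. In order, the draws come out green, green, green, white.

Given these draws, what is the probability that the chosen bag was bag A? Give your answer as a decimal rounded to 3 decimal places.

0.435

For each hypothesis, P(data | H) works out to: P(data | bag A) = (5/8)(4/7)(3/6)(3/5) = 3/28; P(data | bag B) = (7/9)(6/8)(5/7)(2/6) = 5/36.
Multiplying each by its prior: 1/2 · 3/28 = 3/56, 1/2 · 5/36 = 5/72; with total 31/252.
Hence P(bag A | data) = (3/56) / (31/252) = 27/62.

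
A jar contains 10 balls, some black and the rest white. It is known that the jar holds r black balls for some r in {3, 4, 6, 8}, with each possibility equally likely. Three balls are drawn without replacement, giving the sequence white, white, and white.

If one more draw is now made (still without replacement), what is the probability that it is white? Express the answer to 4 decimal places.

0.4939

Compute the likelihood of the observed sequence for each case: P(data | r = 3) = (7/10)(6/9)(5/8) = 7/24; P(data | r = 4) = (6/10)(5/9)(4/8) = 1/6; P(data | r = 6) = (4/10)(3/9)(2/8) = 1/30; P(data | r = 8) = (2/10)(1/9)(0/8) = 0.
Weighting by the prior gives 1/4 · 7/24 = 7/96, 1/4 · 1/6 = 1/24, 1/4 · 1/30 = 1/120, 1/4 · 0 = 0; with total 59/480.
Normalising, the posterior is P(r = 3 | data) = 35/59, P(r = 4 | data) = 20/59, P(r = 6 | data) = 4/59, P(r = 8 | data) = 0.
So P(white next | data) = Σ P(white next | H) P(H | data) = (4/7)(35/59) + (3/7)(20/59) + (1/7)(4/59) = 204/413.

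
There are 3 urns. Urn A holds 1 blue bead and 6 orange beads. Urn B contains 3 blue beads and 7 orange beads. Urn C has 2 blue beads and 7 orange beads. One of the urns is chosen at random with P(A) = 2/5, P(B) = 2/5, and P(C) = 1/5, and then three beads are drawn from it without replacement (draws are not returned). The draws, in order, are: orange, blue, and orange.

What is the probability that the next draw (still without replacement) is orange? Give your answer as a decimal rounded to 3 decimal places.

For each hypothesis, P(data | H) works out to: P(data | urn A) = (6/7)(1/6)(5/5) = 0.14286; P(data | urn B) = (7/10)(3/9)(6/8) = 0.175; P(data | urn C) = (7/9)(2/8)(6/7) = 0.16667.
Weighting by the prior gives 2/5 · 0.14286 = 0.057143, 2/5 · 0.175 = 0.07, 1/5 · 0.16667 = 0.033333; summing to 0.16048.
Dividing through by the total gives posterior P(urn A | data) = 0.35608, P(urn B | data) = 0.4362, P(urn C | data) = 0.20772.
The predictive probability is P(orange next | data) = (1)(0.35608) + (5/7)(0.4362) + (5/6)(0.20772) = 0.84075.

0.841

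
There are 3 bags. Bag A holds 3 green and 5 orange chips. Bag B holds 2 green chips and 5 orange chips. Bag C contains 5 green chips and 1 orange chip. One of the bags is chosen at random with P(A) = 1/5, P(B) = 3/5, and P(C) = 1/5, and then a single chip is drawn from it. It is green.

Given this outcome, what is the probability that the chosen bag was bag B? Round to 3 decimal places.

0.415

For each hypothesis, P(data | H) works out to: P(data | bag A) = (3/8) = 3/8; P(data | bag B) = (2/7) = 2/7; P(data | bag C) = (5/6) = 5/6.
Multiplying each by its prior: 1/5 · 3/8 = 3/40, 3/5 · 2/7 = 6/35, 1/5 · 5/6 = 1/6; these sum to 347/840.
By Bayes' rule, P(bag B | data) = (6/35) / (347/840) = 144/347.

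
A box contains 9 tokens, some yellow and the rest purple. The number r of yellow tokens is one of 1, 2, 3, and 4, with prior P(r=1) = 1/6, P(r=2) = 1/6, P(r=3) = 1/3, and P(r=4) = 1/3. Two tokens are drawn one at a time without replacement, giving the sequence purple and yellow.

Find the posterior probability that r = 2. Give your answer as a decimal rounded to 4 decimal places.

0.1429

Compute the likelihood of the observed sequence for each case: P(data | r = 1) = (8/9)(1/8) = 1/9; P(data | r = 2) = (7/9)(2/8) = 7/36; P(data | r = 3) = (6/9)(3/8) = 1/4; P(data | r = 4) = (5/9)(4/8) = 5/18.
Weighting by the prior gives 1/6 · 1/9 = 1/54, 1/6 · 7/36 = 7/216, 1/3 · 1/4 = 1/12, 1/3 · 5/18 = 5/54; summing to 49/216.
Therefore the posterior P(r = 2 | data) = (7/216) / (49/216) = 1/7.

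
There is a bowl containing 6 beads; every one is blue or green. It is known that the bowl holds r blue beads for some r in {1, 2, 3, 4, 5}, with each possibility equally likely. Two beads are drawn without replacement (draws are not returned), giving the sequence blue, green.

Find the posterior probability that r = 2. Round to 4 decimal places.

0.2286

Under each hypothesis, the probability of the observed sequence is: P(data | r = 1) = (1/6)(5/5) = 1/6; P(data | r = 2) = (2/6)(4/5) = 4/15; P(data | r = 3) = (3/6)(3/5) = 3/10; P(data | r = 4) = (4/6)(2/5) = 4/15; P(data | r = 5) = (5/6)(1/5) = 1/6.
Multiplying each by its prior: 1/5 · 1/6 = 1/30, 1/5 · 4/15 = 4/75, 1/5 · 3/10 = 3/50, 1/5 · 4/15 = 4/75, 1/5 · 1/6 = 1/30; with total 7/30.
By Bayes' rule, P(r = 2 | data) = (4/75) / (7/30) = 8/35.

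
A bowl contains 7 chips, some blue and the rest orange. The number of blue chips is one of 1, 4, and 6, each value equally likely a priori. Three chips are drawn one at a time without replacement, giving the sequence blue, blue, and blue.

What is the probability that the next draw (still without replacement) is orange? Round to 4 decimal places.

0.3333

For each hypothesis, P(data | H) works out to: P(data | r = 1) = (1/7)(0/6) = 0; P(data | r = 4) = (4/7)(3/6)(2/5) = 4/35; P(data | r = 6) = (6/7)(5/6)(4/5) = 4/7.
The prior-weighted likelihoods are 1/3 · 0 = 0, 1/3 · 4/35 = 4/105, 1/3 · 4/7 = 4/21; these sum to 8/35.
Dividing through by the total gives posterior P(r = 1 | data) = 0, P(r = 4 | data) = 1/6, P(r = 6 | data) = 5/6.
The predictive probability is P(orange next | data) = (3/4)(1/6) + (1/4)(5/6) = 1/3.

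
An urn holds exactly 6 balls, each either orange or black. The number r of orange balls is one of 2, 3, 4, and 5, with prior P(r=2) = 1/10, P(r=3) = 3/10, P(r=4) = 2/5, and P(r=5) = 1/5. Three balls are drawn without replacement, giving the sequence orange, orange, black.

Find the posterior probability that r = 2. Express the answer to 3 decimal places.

0.040

The likelihood of the observed sequence under each hypothesis: P(data | r = 2) = (2/6)(1/5)(4/4) = 1/15; P(data | r = 3) = (3/6)(2/5)(3/4) = 3/20; P(data | r = 4) = (4/6)(3/5)(2/4) = 1/5; P(data | r = 5) = (5/6)(4/5)(1/4) = 1/6.
Weighting by the prior gives 1/10 · 1/15 = 1/150, 3/10 · 3/20 = 9/200, 2/5 · 1/5 = 2/25, 1/5 · 1/6 = 1/30; these sum to 33/200.
Therefore the posterior P(r = 2 | data) = (1/150) / (33/200) = 4/99.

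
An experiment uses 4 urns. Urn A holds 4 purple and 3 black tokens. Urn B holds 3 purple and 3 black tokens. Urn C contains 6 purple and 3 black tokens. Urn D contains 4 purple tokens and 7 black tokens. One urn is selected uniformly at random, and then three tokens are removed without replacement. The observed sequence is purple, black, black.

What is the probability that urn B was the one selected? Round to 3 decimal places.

For each hypothesis, P(data | H) works out to: P(data | urn A) = (4/7)(3/6)(2/5) = 0.11429; P(data | urn B) = (3/6)(3/5)(2/4) = 0.15; P(data | urn C) = (6/9)(3/8)(2/7) = 0.071429; P(data | urn D) = (4/11)(7/10)(6/9) = 0.1697.
Weighting by the prior gives 1/4 · 0.11429 = 0.028571, 1/4 · 0.15 = 0.0375, 1/4 · 0.071429 = 0.017857, 1/4 · 0.1697 = 0.042424; these sum to 0.12635.
Hence P(urn B | data) = (0.0375) / (0.12635) = 0.29679.

0.297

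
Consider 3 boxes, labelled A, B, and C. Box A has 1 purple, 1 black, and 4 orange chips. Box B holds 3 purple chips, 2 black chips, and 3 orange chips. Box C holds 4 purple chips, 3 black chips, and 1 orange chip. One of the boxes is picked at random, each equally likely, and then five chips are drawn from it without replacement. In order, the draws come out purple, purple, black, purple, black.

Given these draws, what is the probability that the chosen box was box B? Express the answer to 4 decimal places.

Under each hypothesis, the probability of the observed sequence is: P(data | box A) = (1/6)(0/5) = 0; P(data | box B) = (3/8)(2/7)(2/6)(1/5)(1/4) = 0.0017857; P(data | box C) = (4/8)(3/7)(3/6)(2/5)(2/4) = 0.021429.
The prior-weighted likelihoods are 1/3 · 0 = 0, 1/3 · 0.0017857 = 0.00059524, 1/3 · 0.021429 = 0.0071429; these sum to 0.0077381.
Hence P(box B | data) = (0.00059524) / (0.0077381) = 0.076923.

0.0769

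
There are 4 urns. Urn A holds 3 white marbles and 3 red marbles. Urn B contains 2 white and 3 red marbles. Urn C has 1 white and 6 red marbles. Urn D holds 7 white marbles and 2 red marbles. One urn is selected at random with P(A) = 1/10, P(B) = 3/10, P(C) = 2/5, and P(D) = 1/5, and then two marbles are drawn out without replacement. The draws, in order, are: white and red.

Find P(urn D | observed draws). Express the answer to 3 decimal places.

0.180

Compute the likelihood of the observed sequence for each case: P(data | urn A) = (3/6)(3/5) = 0.3; P(data | urn B) = (2/5)(3/4) = 0.3; P(data | urn C) = (1/7)(6/6) = 0.14286; P(data | urn D) = (7/9)(2/8) = 0.19444.
Multiplying each by its prior: 1/10 · 0.3 = 0.03, 3/10 · 0.3 = 0.09, 2/5 · 0.14286 = 0.057143, 1/5 · 0.19444 = 0.038889; these sum to 0.21603.
By Bayes' rule, P(urn D | data) = (0.038889) / (0.21603) = 0.18001.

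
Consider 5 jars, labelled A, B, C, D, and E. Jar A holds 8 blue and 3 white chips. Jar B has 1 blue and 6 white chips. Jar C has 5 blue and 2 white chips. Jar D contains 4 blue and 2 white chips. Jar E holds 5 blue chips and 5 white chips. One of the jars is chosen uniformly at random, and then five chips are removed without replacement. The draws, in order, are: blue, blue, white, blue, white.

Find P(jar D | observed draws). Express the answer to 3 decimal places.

Under each hypothesis, the probability of the observed sequence is: P(data | jar A) = (8/11)(7/10)(3/9)(6/8)(2/7) = 0.036364; P(data | jar B) = (1/7)(0/6) = 0; P(data | jar C) = (5/7)(4/6)(2/5)(3/4)(1/3) = 0.047619; P(data | jar D) = (4/6)(3/5)(2/4)(2/3)(1/2) = 0.066667; P(data | jar E) = (5/10)(4/9)(5/8)(3/7)(4/6) = 0.039683.
Weighting by the prior gives 1/5 · 0.036364 = 0.0072727, 1/5 · 0 = 0, 1/5 · 0.047619 = 0.0095238, 1/5 · 0.066667 = 0.013333, 1/5 · 0.039683 = 0.0079365; with total 0.038066.
Therefore the posterior P(jar D | data) = (0.013333) / (0.038066) = 0.35027.

0.350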